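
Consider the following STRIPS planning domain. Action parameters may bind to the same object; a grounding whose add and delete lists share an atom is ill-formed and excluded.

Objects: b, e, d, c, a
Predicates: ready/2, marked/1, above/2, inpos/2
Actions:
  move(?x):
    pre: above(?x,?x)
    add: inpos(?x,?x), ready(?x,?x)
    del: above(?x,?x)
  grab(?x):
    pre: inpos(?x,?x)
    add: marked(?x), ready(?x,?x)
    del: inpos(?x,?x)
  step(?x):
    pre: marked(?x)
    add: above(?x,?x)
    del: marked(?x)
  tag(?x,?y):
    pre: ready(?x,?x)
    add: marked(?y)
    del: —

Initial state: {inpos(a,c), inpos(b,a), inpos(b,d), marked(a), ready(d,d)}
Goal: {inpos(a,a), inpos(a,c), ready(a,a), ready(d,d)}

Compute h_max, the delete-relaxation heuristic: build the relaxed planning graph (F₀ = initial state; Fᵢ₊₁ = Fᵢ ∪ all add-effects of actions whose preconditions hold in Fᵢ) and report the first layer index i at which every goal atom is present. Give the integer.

F0 = init (5 atoms)
F1 = F0 ∪ {above(a,a), marked(b), marked(c), marked(d), marked(e)}  (10 atoms)
F2 = F1 ∪ {above(b,b), above(c,c), above(d,d), above(e,e), inpos(a,a), ready(a,a)}  (16 atoms)
goal ⊆ F2  ⇒  h_max = 2

2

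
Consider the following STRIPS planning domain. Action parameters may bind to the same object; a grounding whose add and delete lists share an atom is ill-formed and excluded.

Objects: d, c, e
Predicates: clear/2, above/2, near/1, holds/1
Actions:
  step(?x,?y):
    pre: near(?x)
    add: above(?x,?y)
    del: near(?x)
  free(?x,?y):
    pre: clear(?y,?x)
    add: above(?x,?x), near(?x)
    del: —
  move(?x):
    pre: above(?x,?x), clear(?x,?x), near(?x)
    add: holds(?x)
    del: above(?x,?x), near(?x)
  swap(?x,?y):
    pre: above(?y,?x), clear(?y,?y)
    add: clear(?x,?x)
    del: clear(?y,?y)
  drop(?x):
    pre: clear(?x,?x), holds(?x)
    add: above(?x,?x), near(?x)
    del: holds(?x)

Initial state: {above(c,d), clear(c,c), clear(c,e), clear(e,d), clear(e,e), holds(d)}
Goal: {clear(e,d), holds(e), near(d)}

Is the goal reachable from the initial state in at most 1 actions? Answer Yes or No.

1. free(d,e)  →  {above(c,d), above(d,d), clear(c,c), clear(c,e), clear(e,d), clear(e,e), holds(d), near(d)}
2. free(e,c)  →  {above(c,d), above(d,d), above(e,e), clear(c,c), clear(c,e), clear(e,d), clear(e,e), holds(d), near(d), near(e)}
3. move(e)  →  {above(c,d), above(d,d), clear(c,c), clear(c,e), clear(e,d), clear(e,e), holds(d), holds(e), near(d)}
optimal plan length = 3; 3 > 1

No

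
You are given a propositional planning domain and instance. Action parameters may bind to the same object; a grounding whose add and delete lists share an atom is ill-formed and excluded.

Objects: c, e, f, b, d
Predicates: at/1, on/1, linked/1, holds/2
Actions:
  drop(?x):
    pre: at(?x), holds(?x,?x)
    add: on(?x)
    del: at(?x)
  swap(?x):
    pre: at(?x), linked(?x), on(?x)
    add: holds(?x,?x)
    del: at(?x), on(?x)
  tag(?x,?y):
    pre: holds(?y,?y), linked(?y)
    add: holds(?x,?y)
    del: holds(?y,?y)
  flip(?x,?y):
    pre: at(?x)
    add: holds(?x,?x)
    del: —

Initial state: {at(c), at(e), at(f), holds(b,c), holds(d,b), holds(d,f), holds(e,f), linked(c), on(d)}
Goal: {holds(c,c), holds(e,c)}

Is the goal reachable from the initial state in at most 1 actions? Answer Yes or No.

1. flip(c,c)  →  {at(c), at(e), at(f), holds(b,c), holds(c,c), holds(d,b), holds(d,f), holds(e,f), linked(c), on(d)}
2. tag(e,c)  →  {at(c), at(e), at(f), holds(b,c), holds(d,b), holds(d,f), holds(e,c), holds(e,f), linked(c), on(d)}
3. flip(c,c)  →  {at(c), at(e), at(f), holds(b,c), holds(c,c), holds(d,b), holds(d,f), holds(e,c), holds(e,f), linked(c), on(d)}
optimal plan length = 3; 3 > 1

No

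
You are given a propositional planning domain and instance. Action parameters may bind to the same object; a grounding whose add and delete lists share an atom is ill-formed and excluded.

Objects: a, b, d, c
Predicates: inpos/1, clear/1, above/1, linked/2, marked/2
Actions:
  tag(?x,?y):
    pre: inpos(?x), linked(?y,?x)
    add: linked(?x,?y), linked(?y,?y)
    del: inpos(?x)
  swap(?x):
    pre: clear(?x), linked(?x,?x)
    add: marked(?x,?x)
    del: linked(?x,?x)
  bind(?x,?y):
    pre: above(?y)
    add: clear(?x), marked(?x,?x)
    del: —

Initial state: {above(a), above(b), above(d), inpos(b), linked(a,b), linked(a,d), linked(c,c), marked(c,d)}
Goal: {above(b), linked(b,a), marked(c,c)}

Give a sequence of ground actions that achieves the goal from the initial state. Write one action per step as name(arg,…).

tag(b,a); bind(c,a)

1. tag(b,a)  →  {above(a), above(b), above(d), linked(a,a), linked(a,b), linked(a,d), linked(b,a), linked(c,c), marked(c,d)}
2. bind(c,a)  →  {above(a), above(b), above(d), clear(c), linked(a,a), linked(a,b), linked(a,d), linked(b,a), linked(c,c), marked(c,c), marked(c,d)}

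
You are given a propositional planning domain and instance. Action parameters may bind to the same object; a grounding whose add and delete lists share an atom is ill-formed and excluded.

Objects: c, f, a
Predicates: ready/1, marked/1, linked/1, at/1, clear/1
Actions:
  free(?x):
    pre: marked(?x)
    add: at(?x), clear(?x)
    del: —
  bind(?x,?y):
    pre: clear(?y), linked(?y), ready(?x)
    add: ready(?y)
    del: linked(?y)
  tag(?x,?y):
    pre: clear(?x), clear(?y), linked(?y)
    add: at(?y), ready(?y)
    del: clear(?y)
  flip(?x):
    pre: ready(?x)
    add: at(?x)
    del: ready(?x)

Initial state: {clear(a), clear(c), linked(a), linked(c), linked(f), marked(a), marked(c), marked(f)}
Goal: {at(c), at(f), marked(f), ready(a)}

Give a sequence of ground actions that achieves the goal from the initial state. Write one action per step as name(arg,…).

free(c); free(f); tag(c,a)

1. free(c)  →  {at(c), clear(a), clear(c), linked(a), linked(c), linked(f), marked(a), marked(c), marked(f)}
2. free(f)  →  {at(c), at(f), clear(a), clear(c), clear(f), linked(a), linked(c), linked(f), marked(a), marked(c), marked(f)}
3. tag(c,a)  →  {at(a), at(c), at(f), clear(c), clear(f), linked(a), linked(c), linked(f), marked(a), marked(c), marked(f), ready(a)}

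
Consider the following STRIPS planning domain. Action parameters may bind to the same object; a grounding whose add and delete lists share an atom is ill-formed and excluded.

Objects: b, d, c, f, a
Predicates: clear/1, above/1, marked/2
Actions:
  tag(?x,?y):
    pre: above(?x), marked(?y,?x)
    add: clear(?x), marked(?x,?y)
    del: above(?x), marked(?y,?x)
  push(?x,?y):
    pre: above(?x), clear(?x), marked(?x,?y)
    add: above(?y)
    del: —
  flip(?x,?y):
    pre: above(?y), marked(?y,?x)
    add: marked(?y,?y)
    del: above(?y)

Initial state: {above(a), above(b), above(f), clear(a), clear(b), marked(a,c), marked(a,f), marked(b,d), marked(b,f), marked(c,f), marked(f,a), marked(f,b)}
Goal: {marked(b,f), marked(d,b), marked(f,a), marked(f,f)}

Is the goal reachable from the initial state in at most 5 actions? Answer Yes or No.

Yes

1. push(b,d)  →  {above(a), above(b), above(d), above(f), clear(a), clear(b), marked(a,c), marked(a,f), marked(b,d), marked(b,f), marked(c,f), marked(f,a), marked(f,b)}
2. tag(d,b)  →  {above(a), above(b), above(f), clear(a), clear(b), clear(d), marked(a,c), marked(a,f), marked(b,f), marked(c,f), marked(d,b), marked(f,a), marked(f,b)}
3. flip(b,f)  →  {above(a), above(b), clear(a), clear(b), clear(d), marked(a,c), marked(a,f), marked(b,f), marked(c,f), marked(d,b), marked(f,a), marked(f,b), marked(f,f)}
optimal plan length = 3; 3 ≤ 5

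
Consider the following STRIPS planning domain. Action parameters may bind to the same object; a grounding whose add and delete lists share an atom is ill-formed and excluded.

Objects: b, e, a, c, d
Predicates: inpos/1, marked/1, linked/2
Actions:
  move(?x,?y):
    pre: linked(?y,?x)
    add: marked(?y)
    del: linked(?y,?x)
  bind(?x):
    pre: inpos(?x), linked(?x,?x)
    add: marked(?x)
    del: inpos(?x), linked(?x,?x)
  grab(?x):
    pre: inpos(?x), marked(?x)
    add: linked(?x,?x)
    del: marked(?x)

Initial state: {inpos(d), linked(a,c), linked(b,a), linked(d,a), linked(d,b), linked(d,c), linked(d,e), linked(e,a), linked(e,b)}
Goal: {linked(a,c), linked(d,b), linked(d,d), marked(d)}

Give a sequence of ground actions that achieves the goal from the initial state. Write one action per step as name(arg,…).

1. move(e,d)  →  {inpos(d), linked(a,c), linked(b,a), linked(d,a), linked(d,b), linked(d,c), linked(e,a), linked(e,b), marked(d)}
2. grab(d)  →  {inpos(d), linked(a,c), linked(b,a), linked(d,a), linked(d,b), linked(d,c), linked(d,d), linked(e,a), linked(e,b)}
3. move(a,d)  →  {inpos(d), linked(a,c), linked(b,a), linked(d,b), linked(d,c), linked(d,d), linked(e,a), linked(e,b), marked(d)}

move(e,d); grab(d); move(a,d)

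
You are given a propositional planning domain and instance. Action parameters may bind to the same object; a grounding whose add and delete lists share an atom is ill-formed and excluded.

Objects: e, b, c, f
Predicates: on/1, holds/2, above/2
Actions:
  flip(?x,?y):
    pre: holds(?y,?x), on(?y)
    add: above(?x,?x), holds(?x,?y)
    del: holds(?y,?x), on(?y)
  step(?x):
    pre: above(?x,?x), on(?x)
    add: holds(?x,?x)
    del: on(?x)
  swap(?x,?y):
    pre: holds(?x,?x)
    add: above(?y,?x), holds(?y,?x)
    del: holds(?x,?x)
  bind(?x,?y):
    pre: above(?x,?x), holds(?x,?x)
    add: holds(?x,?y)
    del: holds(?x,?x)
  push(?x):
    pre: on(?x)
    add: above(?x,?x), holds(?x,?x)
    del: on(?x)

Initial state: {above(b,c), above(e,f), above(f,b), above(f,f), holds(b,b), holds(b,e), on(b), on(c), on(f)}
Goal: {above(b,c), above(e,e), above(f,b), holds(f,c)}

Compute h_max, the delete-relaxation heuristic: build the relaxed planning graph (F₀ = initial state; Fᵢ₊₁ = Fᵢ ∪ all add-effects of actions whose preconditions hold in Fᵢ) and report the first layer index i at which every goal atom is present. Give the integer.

F0 = init (9 atoms)
F1 = F0 ∪ {above(b,b), above(c,b), above(c,c), above(e,b), above(e,e), holds(c,b), holds(c,c), holds(e,b), holds(f,b), holds(f,f)}  (19 atoms)
F2 = F1 ∪ {above(b,f), above(c,f), above(e,c), above(f,c), holds(b,c), holds(b,f), holds(c,e), holds(c,f), holds(e,c), holds(e,f), holds(f,c), holds(f,e)}  (31 atoms)
goal ⊆ F2  ⇒  h_max = 2

2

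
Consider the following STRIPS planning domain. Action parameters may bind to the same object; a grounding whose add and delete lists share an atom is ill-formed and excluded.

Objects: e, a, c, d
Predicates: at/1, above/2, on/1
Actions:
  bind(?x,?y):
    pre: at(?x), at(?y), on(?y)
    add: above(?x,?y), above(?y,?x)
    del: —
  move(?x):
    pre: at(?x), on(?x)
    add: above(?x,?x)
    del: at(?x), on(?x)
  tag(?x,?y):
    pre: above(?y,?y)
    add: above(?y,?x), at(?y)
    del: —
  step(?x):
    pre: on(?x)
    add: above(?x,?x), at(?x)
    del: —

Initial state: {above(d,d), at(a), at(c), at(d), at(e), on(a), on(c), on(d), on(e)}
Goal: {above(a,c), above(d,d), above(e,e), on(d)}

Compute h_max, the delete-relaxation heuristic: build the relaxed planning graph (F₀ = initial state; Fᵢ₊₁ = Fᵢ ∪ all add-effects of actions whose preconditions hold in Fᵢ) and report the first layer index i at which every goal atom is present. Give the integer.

1

F0 = init (9 atoms)
F1 = F0 ∪ {above(a,a), above(a,c), above(a,d), above(a,e), above(c,a), above(c,c), above(c,d), above(c,e), above(d,a), above(d,c), above(d,e), above(e,a), above(e,c), above(e,d), above(e,e)}  (24 atoms)
goal ⊆ F1  ⇒  h_max = 1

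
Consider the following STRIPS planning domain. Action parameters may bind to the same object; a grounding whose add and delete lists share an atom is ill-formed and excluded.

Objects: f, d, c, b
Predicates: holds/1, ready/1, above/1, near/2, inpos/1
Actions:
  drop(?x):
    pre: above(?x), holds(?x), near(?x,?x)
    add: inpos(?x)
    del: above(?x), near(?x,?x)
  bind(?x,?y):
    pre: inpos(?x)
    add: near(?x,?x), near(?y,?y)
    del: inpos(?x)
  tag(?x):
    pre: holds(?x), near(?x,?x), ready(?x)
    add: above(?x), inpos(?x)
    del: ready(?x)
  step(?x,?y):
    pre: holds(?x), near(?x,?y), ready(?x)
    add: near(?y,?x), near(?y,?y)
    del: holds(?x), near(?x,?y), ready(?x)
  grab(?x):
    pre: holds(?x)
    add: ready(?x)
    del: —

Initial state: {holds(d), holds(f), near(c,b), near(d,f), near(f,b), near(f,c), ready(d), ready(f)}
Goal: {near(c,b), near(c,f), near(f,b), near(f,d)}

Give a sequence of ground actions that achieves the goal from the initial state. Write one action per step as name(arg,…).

1. step(f,c)  →  {holds(d), near(c,b), near(c,c), near(c,f), near(d,f), near(f,b), ready(d)}
2. step(d,f)  →  {near(c,b), near(c,c), near(c,f), near(f,b), near(f,d), near(f,f)}

step(f,c); step(d,f)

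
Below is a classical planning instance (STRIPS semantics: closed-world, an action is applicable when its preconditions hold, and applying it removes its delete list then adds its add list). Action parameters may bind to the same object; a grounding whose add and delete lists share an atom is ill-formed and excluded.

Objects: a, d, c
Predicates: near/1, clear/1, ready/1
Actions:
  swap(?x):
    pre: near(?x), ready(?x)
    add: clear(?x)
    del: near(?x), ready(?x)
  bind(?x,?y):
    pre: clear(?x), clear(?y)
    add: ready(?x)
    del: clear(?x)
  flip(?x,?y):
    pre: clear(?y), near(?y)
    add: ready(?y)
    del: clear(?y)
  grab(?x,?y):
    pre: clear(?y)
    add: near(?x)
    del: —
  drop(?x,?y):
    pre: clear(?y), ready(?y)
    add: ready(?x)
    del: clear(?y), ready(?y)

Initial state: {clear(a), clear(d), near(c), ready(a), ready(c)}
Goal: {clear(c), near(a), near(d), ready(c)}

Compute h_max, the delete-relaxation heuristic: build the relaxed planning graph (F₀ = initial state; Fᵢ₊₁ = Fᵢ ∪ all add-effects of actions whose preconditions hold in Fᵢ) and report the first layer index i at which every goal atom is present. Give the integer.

F0 = init (5 atoms)
F1 = F0 ∪ {clear(c), near(a), near(d), ready(d)}  (9 atoms)
goal ⊆ F1  ⇒  h_max = 1

1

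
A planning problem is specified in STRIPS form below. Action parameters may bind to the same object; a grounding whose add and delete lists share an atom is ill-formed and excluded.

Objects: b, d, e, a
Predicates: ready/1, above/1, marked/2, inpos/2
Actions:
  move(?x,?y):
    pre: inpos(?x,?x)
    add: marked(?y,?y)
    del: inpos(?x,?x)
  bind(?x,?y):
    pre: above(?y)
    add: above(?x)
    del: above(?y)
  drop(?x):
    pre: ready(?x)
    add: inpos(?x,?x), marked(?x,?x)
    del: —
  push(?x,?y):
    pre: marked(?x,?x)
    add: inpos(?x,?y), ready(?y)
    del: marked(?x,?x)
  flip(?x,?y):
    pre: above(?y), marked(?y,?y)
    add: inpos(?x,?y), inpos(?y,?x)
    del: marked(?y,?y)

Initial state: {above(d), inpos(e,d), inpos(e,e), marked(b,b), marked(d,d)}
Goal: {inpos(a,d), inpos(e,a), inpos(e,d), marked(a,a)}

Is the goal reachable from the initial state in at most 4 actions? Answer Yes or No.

1. move(e,e)  →  {above(d), inpos(e,d), marked(b,b), marked(d,d), marked(e,e)}
2. push(e,a)  →  {above(d), inpos(e,a), inpos(e,d), marked(b,b), marked(d,d), ready(a)}
3. drop(a)  →  {above(d), inpos(a,a), inpos(e,a), inpos(e,d), marked(a,a), marked(b,b), marked(d,d), ready(a)}
4. flip(a,d)  →  {above(d), inpos(a,a), inpos(a,d), inpos(d,a), inpos(e,a), inpos(e,d), marked(a,a), marked(b,b), ready(a)}
optimal plan length = 4; 4 ≤ 4

Yes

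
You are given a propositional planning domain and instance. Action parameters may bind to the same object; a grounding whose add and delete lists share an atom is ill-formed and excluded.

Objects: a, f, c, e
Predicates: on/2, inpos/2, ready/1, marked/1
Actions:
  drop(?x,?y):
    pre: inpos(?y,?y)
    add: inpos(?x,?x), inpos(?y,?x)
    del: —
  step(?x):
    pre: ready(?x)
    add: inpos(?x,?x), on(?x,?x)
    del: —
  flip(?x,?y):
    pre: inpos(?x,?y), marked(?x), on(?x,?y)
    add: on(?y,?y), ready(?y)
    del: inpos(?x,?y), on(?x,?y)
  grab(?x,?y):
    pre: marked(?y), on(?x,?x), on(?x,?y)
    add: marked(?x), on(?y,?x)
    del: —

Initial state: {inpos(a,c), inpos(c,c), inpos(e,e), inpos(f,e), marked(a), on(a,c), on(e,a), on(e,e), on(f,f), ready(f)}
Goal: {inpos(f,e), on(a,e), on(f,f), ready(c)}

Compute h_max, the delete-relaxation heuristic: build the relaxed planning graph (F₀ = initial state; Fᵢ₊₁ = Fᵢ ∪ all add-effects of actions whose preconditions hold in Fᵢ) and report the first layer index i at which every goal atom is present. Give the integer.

1

F0 = init (10 atoms)
F1 = F0 ∪ {inpos(a,a), inpos(c,a), inpos(c,e), inpos(c,f), inpos(e,a), inpos(e,c), inpos(e,f), inpos(f,f), marked(e), on(a,e), on(c,c), ready(c)}  (22 atoms)
goal ⊆ F1  ⇒  h_max = 1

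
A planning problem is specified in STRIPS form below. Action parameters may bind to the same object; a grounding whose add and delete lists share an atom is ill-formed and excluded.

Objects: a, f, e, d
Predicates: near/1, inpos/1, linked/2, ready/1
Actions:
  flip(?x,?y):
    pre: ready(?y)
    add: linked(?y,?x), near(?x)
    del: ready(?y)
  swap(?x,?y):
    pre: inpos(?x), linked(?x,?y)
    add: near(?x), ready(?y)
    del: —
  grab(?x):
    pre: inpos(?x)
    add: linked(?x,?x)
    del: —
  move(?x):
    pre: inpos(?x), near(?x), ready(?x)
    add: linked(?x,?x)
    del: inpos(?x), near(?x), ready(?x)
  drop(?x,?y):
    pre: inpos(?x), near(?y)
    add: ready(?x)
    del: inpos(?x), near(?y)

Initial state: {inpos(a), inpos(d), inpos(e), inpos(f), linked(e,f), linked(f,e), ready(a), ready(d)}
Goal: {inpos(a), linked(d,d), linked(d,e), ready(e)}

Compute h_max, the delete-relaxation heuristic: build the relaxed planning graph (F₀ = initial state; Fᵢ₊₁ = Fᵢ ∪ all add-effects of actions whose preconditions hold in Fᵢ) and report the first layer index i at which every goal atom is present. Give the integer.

F0 = init (8 atoms)
F1 = F0 ∪ {linked(a,a), linked(a,d), linked(a,e), linked(a,f), linked(d,a), linked(d,d), linked(d,e), linked(d,f), linked(e,e), linked(f,f), near(a), near(d), near(e), near(f), ready(e), ready(f)}  (24 atoms)
goal ⊆ F1  ⇒  h_max = 1

1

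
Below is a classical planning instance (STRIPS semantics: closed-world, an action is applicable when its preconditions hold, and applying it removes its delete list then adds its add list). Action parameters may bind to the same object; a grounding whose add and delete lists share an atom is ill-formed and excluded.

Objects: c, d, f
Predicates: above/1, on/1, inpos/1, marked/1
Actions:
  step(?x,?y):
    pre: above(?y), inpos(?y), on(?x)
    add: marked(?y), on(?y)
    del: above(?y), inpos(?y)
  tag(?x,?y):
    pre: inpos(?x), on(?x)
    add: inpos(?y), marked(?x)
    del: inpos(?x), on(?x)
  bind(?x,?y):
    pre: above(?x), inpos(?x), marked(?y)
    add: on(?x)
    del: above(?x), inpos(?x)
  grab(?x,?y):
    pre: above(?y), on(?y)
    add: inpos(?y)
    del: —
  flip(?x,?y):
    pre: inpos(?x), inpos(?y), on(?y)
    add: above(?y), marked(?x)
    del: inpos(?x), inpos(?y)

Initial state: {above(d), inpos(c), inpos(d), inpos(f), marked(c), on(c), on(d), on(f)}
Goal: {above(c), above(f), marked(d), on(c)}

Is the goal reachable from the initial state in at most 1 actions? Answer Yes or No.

No

1. flip(c,c)  →  {above(c), above(d), inpos(d), inpos(f), marked(c), on(c), on(d), on(f)}
2. flip(d,f)  →  {above(c), above(d), above(f), marked(c), marked(d), on(c), on(d), on(f)}
optimal plan length = 2; 2 > 1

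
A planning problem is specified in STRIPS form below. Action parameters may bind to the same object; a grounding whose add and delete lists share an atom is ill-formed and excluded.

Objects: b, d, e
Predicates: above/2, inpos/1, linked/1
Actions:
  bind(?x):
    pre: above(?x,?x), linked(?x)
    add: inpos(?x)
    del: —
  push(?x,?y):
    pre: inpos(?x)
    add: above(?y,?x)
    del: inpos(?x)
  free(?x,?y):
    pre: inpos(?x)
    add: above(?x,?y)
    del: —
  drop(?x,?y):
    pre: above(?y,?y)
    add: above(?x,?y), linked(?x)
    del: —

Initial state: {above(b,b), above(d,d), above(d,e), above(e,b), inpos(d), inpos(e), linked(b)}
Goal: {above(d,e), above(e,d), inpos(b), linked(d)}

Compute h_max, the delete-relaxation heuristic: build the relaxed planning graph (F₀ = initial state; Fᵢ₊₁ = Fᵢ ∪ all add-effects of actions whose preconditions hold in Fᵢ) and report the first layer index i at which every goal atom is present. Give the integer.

F0 = init (7 atoms)
F1 = F0 ∪ {above(b,d), above(b,e), above(d,b), above(e,d), above(e,e), inpos(b), linked(d), linked(e)}  (15 atoms)
goal ⊆ F1  ⇒  h_max = 1

1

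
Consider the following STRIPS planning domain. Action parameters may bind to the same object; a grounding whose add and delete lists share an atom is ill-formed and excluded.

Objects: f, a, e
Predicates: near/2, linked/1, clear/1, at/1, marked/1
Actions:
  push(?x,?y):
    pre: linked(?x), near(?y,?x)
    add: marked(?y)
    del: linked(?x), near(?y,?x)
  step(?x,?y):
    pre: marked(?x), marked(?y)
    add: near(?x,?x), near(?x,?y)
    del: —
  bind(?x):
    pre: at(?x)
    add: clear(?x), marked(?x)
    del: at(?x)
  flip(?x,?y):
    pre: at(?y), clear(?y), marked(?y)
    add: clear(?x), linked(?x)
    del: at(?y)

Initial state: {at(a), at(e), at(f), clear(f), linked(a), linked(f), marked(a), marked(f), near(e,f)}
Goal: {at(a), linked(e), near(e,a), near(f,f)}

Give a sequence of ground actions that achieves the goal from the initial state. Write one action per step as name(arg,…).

push(f,e); step(f,f); step(e,a); flip(e,f)

1. push(f,e)  →  {at(a), at(e), at(f), clear(f), linked(a), marked(a), marked(e), marked(f)}
2. step(f,f)  →  {at(a), at(e), at(f), clear(f), linked(a), marked(a), marked(e), marked(f), near(f,f)}
3. step(e,a)  →  {at(a), at(e), at(f), clear(f), linked(a), marked(a), marked(e), marked(f), near(e,a), near(e,e), near(f,f)}
4. flip(e,f)  →  {at(a), at(e), clear(e), clear(f), linked(a), linked(e), marked(a), marked(e), marked(f), near(e,a), near(e,e), near(f,f)}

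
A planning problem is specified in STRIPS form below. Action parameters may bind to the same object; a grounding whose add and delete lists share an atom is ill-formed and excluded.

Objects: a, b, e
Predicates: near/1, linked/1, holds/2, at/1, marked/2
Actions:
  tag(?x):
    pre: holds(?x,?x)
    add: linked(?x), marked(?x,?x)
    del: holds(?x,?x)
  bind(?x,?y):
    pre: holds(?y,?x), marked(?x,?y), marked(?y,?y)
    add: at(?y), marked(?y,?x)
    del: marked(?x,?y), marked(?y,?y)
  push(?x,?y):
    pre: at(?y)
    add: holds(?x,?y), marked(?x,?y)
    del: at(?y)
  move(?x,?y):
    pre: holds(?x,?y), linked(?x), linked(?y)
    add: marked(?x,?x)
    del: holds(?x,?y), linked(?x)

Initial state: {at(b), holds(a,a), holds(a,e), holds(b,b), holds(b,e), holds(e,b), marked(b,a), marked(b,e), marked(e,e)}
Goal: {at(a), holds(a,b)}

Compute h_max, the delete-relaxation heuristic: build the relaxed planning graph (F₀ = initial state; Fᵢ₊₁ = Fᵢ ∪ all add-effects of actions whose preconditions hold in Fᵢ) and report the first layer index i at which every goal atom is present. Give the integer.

2

F0 = init (9 atoms)
F1 = F0 ∪ {at(e), holds(a,b), linked(a), linked(b), marked(a,a), marked(a,b), marked(b,b), marked(e,b)}  (17 atoms)
F2 = F1 ∪ {at(a), holds(e,e), marked(a,e)}  (20 atoms)
goal ⊆ F2  ⇒  h_max = 2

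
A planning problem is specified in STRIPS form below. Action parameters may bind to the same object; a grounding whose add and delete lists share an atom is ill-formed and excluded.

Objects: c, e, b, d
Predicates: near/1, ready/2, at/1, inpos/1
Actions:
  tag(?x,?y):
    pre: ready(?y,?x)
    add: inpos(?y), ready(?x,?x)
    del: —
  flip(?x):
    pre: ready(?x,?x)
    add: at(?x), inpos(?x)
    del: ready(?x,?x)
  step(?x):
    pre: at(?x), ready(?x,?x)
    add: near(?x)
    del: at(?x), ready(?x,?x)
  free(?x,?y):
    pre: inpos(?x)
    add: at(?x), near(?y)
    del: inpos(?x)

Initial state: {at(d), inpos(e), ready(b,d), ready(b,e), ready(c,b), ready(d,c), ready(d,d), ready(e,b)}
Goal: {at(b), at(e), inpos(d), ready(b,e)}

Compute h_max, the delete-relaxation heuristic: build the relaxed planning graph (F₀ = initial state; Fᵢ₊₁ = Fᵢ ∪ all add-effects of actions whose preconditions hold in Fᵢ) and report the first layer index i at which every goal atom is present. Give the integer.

F0 = init (8 atoms)
F1 = F0 ∪ {at(e), inpos(b), inpos(c), inpos(d), near(b), near(c), near(d), near(e), ready(b,b), ready(c,c), ready(e,e)}  (19 atoms)
F2 = F1 ∪ {at(b), at(c)}  (21 atoms)
goal ⊆ F2  ⇒  h_max = 2

2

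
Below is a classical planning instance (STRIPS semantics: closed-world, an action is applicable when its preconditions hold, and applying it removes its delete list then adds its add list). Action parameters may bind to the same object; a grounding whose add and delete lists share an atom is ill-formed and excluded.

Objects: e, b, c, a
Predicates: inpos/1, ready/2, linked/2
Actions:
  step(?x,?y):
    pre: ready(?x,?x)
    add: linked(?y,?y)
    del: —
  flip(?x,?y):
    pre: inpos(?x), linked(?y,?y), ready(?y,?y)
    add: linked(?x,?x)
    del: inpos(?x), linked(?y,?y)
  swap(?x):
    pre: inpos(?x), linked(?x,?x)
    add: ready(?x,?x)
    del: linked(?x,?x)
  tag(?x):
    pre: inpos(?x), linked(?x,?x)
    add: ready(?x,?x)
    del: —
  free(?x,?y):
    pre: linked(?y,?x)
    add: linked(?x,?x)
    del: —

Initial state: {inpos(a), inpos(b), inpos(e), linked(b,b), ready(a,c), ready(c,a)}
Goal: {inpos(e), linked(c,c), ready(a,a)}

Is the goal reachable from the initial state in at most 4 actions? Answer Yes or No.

1. swap(b)  →  {inpos(a), inpos(b), inpos(e), ready(a,c), ready(b,b), ready(c,a)}
2. step(b,c)  →  {inpos(a), inpos(b), inpos(e), linked(c,c), ready(a,c), ready(b,b), ready(c,a)}
3. step(b,a)  →  {inpos(a), inpos(b), inpos(e), linked(a,a), linked(c,c), ready(a,c), ready(b,b), ready(c,a)}
4. swap(a)  →  {inpos(a), inpos(b), inpos(e), linked(c,c), ready(a,a), ready(a,c), ready(b,b), ready(c,a)}
optimal plan length = 4; 4 ≤ 4

Yes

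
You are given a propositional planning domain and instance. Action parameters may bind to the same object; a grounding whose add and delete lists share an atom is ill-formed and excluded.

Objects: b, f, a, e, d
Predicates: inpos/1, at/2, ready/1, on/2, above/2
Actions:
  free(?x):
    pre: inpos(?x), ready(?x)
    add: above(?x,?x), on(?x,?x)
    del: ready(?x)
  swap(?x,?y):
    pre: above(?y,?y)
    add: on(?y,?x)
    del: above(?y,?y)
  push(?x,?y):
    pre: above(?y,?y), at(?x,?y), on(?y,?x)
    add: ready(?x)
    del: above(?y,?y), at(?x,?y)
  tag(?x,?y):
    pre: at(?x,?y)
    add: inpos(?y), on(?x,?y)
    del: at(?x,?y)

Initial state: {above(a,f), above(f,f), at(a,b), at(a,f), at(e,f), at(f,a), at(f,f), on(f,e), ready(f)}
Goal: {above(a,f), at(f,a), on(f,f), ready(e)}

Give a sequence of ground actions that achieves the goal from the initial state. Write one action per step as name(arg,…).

1. push(e,f)  →  {above(a,f), at(a,b), at(a,f), at(f,a), at(f,f), on(f,e), ready(e), ready(f)}
2. tag(f,f)  →  {above(a,f), at(a,b), at(a,f), at(f,a), inpos(f), on(f,e), on(f,f), ready(e), ready(f)}

push(e,f); tag(f,f)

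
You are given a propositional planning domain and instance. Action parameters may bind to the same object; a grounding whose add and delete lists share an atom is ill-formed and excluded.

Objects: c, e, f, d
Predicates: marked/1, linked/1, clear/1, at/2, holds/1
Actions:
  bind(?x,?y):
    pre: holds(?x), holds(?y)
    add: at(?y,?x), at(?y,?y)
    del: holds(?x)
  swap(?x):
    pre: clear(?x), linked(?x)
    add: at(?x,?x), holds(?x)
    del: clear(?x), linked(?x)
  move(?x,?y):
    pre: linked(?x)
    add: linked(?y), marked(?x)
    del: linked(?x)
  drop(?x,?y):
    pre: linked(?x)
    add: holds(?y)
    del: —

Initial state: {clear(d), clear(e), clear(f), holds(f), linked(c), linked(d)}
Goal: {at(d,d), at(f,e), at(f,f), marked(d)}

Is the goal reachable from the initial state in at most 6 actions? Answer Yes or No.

Yes

1. swap(d)  →  {at(d,d), clear(e), clear(f), holds(d), holds(f), linked(c)}
2. move(c,d)  →  {at(d,d), clear(e), clear(f), holds(d), holds(f), linked(d), marked(c)}
3. move(d,c)  →  {at(d,d), clear(e), clear(f), holds(d), holds(f), linked(c), marked(c), marked(d)}
4. drop(c,e)  →  {at(d,d), clear(e), clear(f), holds(d), holds(e), holds(f), linked(c), marked(c), marked(d)}
5. bind(e,f)  →  {at(d,d), at(f,e), at(f,f), clear(e), clear(f), holds(d), holds(f), linked(c), marked(c), marked(d)}
optimal plan length = 5; 5 ≤ 6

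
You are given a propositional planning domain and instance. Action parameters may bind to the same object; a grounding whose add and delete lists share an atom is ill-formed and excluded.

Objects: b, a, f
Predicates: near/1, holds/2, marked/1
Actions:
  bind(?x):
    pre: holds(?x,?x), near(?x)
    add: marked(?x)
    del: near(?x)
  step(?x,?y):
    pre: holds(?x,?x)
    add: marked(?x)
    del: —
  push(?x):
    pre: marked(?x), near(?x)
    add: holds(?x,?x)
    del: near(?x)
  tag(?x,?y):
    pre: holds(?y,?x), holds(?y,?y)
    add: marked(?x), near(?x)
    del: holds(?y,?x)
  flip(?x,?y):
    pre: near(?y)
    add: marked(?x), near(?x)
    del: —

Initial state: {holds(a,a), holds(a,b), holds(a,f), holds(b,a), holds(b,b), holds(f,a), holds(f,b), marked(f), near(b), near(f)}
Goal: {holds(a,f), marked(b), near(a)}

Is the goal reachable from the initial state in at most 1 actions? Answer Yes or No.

1. bind(b)  →  {holds(a,a), holds(a,b), holds(a,f), holds(b,a), holds(b,b), holds(f,a), holds(f,b), marked(b), marked(f), near(f)}
2. tag(a,b)  →  {holds(a,a), holds(a,b), holds(a,f), holds(b,b), holds(f,a), holds(f,b), marked(a), marked(b), marked(f), near(a), near(f)}
optimal plan length = 2; 2 > 1

No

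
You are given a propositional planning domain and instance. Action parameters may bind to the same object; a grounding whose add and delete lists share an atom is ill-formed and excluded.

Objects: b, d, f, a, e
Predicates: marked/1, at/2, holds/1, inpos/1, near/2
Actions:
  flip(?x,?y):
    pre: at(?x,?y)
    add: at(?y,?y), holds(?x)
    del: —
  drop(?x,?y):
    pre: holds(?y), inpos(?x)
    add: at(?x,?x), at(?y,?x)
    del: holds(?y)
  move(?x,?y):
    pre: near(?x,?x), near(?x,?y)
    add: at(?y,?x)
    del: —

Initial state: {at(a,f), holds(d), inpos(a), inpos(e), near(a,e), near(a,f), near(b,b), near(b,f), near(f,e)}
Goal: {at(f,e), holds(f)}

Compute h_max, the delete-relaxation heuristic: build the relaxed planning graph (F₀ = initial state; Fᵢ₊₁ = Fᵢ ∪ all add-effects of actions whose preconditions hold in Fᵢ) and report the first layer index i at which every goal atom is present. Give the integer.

F0 = init (9 atoms)
F1 = F0 ∪ {at(a,a), at(b,b), at(d,a), at(d,e), at(e,e), at(f,b), at(f,f), holds(a)}  (17 atoms)
F2 = F1 ∪ {at(a,e), holds(b), holds(e), holds(f)}  (21 atoms)
F3 = F2 ∪ {at(b,a), at(b,e), at(e,a), at(f,a), at(f,e)}  (26 atoms)
goal ⊆ F3  ⇒  h_max = 3

3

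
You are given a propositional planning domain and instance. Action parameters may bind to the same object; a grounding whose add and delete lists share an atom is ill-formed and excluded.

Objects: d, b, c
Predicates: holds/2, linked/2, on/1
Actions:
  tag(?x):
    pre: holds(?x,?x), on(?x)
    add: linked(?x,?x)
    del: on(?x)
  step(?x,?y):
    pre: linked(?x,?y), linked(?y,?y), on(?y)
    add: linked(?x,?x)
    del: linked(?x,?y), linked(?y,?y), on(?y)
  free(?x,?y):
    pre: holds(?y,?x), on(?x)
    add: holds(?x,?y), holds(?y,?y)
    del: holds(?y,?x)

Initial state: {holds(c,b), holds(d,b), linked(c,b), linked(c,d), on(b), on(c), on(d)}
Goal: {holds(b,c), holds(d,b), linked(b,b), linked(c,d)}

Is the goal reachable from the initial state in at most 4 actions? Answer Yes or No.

1. free(b,d)  →  {holds(b,d), holds(c,b), holds(d,d), linked(c,b), linked(c,d), on(b), on(c), on(d)}
2. free(d,b)  →  {holds(b,b), holds(c,b), holds(d,b), holds(d,d), linked(c,b), linked(c,d), on(b), on(c), on(d)}
3. free(b,c)  →  {holds(b,b), holds(b,c), holds(c,c), holds(d,b), holds(d,d), linked(c,b), linked(c,d), on(b), on(c), on(d)}
4. tag(b)  →  {holds(b,b), holds(b,c), holds(c,c), holds(d,b), holds(d,d), linked(b,b), linked(c,b), linked(c,d), on(c), on(d)}
optimal plan length = 4; 4 ≤ 4

Yes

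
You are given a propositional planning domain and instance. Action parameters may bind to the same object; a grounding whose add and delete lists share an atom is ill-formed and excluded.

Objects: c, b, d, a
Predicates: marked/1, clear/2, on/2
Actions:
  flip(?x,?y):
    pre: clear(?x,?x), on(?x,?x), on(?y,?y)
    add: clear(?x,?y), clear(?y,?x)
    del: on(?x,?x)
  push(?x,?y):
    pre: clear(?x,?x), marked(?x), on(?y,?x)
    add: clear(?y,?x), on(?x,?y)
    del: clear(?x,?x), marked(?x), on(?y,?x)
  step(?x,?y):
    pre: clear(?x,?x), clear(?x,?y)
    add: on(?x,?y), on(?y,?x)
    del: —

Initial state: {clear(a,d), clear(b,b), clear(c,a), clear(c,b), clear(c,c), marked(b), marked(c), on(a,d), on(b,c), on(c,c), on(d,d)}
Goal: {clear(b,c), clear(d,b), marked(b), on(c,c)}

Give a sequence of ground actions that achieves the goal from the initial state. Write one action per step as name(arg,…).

1. push(c,b)  →  {clear(a,d), clear(b,b), clear(b,c), clear(c,a), clear(c,b), marked(b), on(a,d), on(c,b), on(c,c), on(d,d)}
2. step(b,b)  →  {clear(a,d), clear(b,b), clear(b,c), clear(c,a), clear(c,b), marked(b), on(a,d), on(b,b), on(c,b), on(c,c), on(d,d)}
3. flip(b,d)  →  {clear(a,d), clear(b,b), clear(b,c), clear(b,d), clear(c,a), clear(c,b), clear(d,b), marked(b), on(a,d), on(c,b), on(c,c), on(d,d)}

push(c,b); step(b,b); flip(b,d)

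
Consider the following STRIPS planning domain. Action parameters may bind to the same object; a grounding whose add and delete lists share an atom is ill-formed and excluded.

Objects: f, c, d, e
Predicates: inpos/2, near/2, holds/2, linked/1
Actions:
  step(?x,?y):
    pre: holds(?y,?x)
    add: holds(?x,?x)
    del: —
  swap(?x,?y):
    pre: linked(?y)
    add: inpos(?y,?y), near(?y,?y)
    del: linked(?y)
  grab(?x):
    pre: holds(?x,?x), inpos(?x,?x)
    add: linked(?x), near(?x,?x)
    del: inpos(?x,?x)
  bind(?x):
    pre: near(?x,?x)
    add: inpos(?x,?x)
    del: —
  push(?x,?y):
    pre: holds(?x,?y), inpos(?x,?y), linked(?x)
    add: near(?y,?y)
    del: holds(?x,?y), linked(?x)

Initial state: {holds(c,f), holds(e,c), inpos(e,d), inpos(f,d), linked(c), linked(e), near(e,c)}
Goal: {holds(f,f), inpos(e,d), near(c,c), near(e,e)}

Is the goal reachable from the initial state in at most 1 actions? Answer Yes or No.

No

1. step(f,c)  →  {holds(c,f), holds(e,c), holds(f,f), inpos(e,d), inpos(f,d), linked(c), linked(e), near(e,c)}
2. swap(f,c)  →  {holds(c,f), holds(e,c), holds(f,f), inpos(c,c), inpos(e,d), inpos(f,d), linked(e), near(c,c), near(e,c)}
3. swap(f,e)  →  {holds(c,f), holds(e,c), holds(f,f), inpos(c,c), inpos(e,d), inpos(e,e), inpos(f,d), near(c,c), near(e,c), near(e,e)}
optimal plan length = 3; 3 > 1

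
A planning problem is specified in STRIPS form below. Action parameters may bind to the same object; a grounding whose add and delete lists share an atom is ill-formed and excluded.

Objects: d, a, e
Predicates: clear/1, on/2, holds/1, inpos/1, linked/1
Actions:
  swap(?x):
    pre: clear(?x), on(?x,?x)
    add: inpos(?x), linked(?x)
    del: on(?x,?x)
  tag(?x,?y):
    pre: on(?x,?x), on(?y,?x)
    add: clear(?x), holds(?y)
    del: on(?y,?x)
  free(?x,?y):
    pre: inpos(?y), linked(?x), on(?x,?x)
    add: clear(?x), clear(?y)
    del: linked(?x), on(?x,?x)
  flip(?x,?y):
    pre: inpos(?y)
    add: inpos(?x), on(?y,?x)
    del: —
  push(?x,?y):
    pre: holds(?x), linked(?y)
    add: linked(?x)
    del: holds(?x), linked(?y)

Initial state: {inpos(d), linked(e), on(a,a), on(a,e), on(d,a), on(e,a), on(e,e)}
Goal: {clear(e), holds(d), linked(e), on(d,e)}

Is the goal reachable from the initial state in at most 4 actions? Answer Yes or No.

1. tag(a,d)  →  {clear(a), holds(d), inpos(d), linked(e), on(a,a), on(a,e), on(e,a), on(e,e)}
2. tag(e,a)  →  {clear(a), clear(e), holds(a), holds(d), inpos(d), linked(e), on(a,a), on(e,a), on(e,e)}
3. flip(e,d)  →  {clear(a), clear(e), holds(a), holds(d), inpos(d), inpos(e), linked(e), on(a,a), on(d,e), on(e,a), on(e,e)}
optimal plan length = 3; 3 ≤ 4

Yes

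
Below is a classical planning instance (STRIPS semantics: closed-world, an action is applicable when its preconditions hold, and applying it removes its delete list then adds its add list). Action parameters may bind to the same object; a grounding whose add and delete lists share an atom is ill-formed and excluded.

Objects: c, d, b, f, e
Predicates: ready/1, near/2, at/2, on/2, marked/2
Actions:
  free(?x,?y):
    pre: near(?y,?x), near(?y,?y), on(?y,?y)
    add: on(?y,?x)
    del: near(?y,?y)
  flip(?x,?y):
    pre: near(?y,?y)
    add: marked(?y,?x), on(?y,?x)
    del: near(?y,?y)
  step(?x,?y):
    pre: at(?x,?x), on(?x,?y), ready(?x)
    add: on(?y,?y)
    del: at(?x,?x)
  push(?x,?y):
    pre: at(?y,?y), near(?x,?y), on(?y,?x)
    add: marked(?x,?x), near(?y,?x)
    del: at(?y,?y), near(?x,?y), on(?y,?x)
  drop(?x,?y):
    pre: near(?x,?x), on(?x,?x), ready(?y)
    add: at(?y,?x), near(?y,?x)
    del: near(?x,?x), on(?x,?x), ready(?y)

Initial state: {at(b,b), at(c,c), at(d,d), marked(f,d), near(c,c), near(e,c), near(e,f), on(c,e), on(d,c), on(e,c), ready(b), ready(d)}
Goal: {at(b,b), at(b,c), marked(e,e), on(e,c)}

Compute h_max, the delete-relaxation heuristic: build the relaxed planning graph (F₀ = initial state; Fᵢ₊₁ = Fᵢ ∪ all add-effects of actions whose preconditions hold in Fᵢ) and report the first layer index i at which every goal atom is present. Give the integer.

2

F0 = init (12 atoms)
F1 = F0 ∪ {marked(c,b), marked(c,c), marked(c,d), marked(c,e), marked(c,f), marked(e,e), near(c,e), on(c,b), on(c,c), on(c,d), on(c,f)}  (23 atoms)
F2 = F1 ∪ {at(b,c), at(d,c), near(b,c), near(d,c)}  (27 atoms)
goal ⊆ F2  ⇒  h_max = 2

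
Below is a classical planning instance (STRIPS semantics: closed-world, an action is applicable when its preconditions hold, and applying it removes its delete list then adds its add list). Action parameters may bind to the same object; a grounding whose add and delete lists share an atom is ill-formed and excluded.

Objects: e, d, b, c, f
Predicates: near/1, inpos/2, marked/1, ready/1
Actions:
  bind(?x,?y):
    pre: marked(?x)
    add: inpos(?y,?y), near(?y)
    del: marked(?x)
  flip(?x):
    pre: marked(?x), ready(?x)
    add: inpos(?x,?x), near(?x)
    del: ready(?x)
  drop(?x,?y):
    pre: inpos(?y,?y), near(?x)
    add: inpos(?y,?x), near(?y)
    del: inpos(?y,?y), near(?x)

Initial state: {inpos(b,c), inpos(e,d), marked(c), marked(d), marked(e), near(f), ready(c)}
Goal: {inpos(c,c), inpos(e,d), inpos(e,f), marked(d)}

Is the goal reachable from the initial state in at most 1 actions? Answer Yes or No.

No

1. bind(e,e)  →  {inpos(b,c), inpos(e,d), inpos(e,e), marked(c), marked(d), near(e), near(f), ready(c)}
2. bind(c,c)  →  {inpos(b,c), inpos(c,c), inpos(e,d), inpos(e,e), marked(d), near(c), near(e), near(f), ready(c)}
3. drop(f,e)  →  {inpos(b,c), inpos(c,c), inpos(e,d), inpos(e,f), marked(d), near(c), near(e), ready(c)}
optimal plan length = 3; 3 > 1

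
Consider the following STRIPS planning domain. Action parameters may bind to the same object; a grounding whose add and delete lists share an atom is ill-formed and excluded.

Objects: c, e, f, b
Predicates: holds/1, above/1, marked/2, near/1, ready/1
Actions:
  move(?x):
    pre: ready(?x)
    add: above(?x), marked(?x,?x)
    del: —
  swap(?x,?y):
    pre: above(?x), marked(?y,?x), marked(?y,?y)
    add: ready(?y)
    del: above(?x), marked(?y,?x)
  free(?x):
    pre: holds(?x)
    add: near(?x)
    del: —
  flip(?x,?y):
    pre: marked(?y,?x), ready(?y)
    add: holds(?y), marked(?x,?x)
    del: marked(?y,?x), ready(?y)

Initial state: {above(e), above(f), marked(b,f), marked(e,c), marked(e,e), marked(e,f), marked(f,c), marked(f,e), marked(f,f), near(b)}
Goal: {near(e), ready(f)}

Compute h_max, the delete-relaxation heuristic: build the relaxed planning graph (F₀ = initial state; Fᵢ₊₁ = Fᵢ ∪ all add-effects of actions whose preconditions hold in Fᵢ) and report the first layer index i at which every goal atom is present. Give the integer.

F0 = init (10 atoms)
F1 = F0 ∪ {ready(e), ready(f)}  (12 atoms)
F2 = F1 ∪ {holds(e), holds(f), marked(c,c)}  (15 atoms)
F3 = F2 ∪ {near(e), near(f)}  (17 atoms)
goal ⊆ F3  ⇒  h_max = 3

3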